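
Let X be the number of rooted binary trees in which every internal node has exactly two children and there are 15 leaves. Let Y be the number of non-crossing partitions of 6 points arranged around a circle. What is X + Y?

A full binary tree with L leaves has L−1 internal nodes and is counted by C_{L−1}; L = 15 gives C_14. So X = C_14 = 2674440.
The non-crossing partitions of [6] form a lattice of size C_6. So Y = C_6 = 132.
X + Y = 2674440 + 132 = 2674572.

2674572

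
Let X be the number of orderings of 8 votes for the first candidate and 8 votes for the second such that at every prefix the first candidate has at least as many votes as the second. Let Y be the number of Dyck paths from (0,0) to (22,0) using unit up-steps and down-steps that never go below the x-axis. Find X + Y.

60216

Ballot sequences with n votes each where one side never trails are Dyck words, counted by C_n; here n = 8. So X = C_8 = 1430.
Paths of 11 up- and 11 down-steps that never dip below the axis are Dyck paths; their count is C_11. So Y = C_11 = 58786.
X + Y = 1430 + 58786 = 60216.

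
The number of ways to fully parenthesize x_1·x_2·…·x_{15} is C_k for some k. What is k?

14

Ways to associate a product of 15 factors correspond to binary trees on 15 leaves, so the count is C_14.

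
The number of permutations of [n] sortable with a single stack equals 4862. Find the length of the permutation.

9

Stack-sortable permutations of [n] are counted by C_n; 4862 = C_9.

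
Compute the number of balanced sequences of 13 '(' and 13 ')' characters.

742900

A balanced arrangement of 13 bracket pairs is a Dyck word of semilength 13, so the count is C_13.
C_13 = C(26,13)/14 = 10400600/14 = 742900.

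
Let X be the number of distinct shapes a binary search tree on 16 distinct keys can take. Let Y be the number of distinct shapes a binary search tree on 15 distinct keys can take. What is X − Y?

There are C_n binary search tree shapes on n keys; with n = 16 that is C_16. So X = C_16 = 35357670.
Binary trees (left/right distinguished) on n nodes are counted by C_n; here n = 15. So Y = C_15 = 9694845.
X − Y = 35357670 − 9694845 = 25662825.

25662825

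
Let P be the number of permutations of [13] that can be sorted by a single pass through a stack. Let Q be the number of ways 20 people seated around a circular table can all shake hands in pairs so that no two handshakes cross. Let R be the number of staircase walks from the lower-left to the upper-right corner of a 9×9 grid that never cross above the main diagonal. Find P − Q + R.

730966

By Knuth's characterisation, the stack-sortable permutations of length 13 are the 231-avoiders, numbering C_13. So P = C_13 = 742900.
Non-crossing handshake pairings of 2n people are counted by C_n; 20 people gives n = 10. So Q = C_10 = 16796.
Monotone paths in an n×n grid that stay weakly below the diagonal are counted by C_n; here n = 9. So R = C_9 = 4862.
P − Q + R = 742900 − 16796 + 4862 = 730966.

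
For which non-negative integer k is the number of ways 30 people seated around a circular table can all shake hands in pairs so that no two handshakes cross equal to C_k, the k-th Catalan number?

15

Non-crossing handshake pairings of 2n people are counted by C_n; 30 people gives n = 15.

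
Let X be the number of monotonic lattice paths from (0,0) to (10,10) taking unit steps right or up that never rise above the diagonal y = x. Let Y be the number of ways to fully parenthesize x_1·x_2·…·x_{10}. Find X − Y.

Monotone paths in an n×n grid that stay weakly below the diagonal are counted by C_n; here n = 10. So X = C_10 = 16796.
Parenthesizations of m factors correspond to full binary trees with m leaves, counted by C_{m−1}; m = 10 gives C_9. So Y = C_9 = 4862.
X − Y = 16796 − 4862 = 11934.

11934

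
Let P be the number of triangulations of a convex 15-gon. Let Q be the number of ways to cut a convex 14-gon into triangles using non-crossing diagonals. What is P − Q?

Triangulations of a convex m-gon are counted by C_{m−2}; with m = 15 this is C_13. So P = C_13 = 742900.
A convex 14-gon is triangulated into 12 triangles, and the number of such triangulations is the Catalan number C_{14−2} = C_12. So Q = C_12 = 208012.
P − Q = 742900 − 208012 = 534888.

534888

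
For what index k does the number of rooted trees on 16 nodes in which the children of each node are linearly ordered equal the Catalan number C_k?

15

Rooted ordered (plane) trees on m nodes have m−1 edges and are counted by C_{m−1}; m = 16 gives C_15.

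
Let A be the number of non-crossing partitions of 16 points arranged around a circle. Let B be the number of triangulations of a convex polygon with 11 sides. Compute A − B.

35352808

The non-crossing partitions of [16] form a lattice of size C_16. So A = C_16 = 35357670.
Triangulations of a convex m-gon are counted by C_{m−2}; with m = 11 this is C_9. So B = C_9 = 4862.
A − B = 35357670 − 4862 = 35352808.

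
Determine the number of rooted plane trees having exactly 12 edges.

208012

Rooted ordered trees with n edges are counted by C_n; here n = 12.
C_12 = C(24,12)/13 = 2704156/13 = 208012.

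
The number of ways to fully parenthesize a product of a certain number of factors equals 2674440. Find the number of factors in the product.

15

Parenthesizations of m factors are counted by C_{m−1}. Since C_14 = 2674440, the index is 14.
So the index is 14, and the number of factors is 14 + 1 = 15.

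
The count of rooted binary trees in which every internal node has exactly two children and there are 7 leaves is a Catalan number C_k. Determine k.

6

A full binary tree with L leaves has L−1 internal nodes and is counted by C_{L−1}; L = 7 gives C_6.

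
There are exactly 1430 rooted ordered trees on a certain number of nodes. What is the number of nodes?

Rooted ordered trees on m nodes are counted by C_{m−1}, and C_8 = 1430.
So the index is 8, and the number of nodes is 8 + 1 = 9.

9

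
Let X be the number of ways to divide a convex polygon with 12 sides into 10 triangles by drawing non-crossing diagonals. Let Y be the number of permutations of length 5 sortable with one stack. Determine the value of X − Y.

Triangulations of a convex m-gon are counted by C_{m−2}; with m = 12 this is C_10. So X = C_10 = 16796.
By Knuth's characterisation, the stack-sortable permutations of length 5 are the 231-avoiders, numbering C_5. So Y = C_5 = 42.
X − Y = 16796 − 42 = 16754.

16754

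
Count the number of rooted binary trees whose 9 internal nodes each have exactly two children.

4862

Full binary trees with n internal nodes are counted by C_n; here n = 9.
C_9 = C_8 · 2(2·8+1)/(8+2) = 1430 · 34/10 = 4862.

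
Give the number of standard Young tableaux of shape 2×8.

1430

By the hook-length formula (or a Dyck-path bijection), SYT of shape 2×8 number C_8.
C_8 = C(16,8)/9 = 12870/9 = 1430.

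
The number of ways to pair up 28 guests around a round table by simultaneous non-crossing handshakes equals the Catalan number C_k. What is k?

With 28 = 2·14 people, non-crossing handshake pairings are non-crossing perfect matchings on a circle, counted by C_14.

14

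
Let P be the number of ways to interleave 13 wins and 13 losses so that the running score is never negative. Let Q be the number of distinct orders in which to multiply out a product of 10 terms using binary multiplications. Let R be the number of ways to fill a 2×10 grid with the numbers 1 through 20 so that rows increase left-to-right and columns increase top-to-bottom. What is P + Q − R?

Ballot sequences with n votes each where one side never trails are Dyck words, counted by C_n; here n = 13. So P = C_13 = 742900.
Parenthesizations of m factors correspond to full binary trees with m leaves, counted by C_{m−1}; m = 10 gives C_9. So Q = C_9 = 4862.
Standard Young tableaux of shape 2×n are counted by C_n; here n = 10. So R = C_10 = 16796.
P + Q − R = 742900 + 4862 − 16796 = 730966.

730966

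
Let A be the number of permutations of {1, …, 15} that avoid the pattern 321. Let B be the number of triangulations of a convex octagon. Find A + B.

Permutations of [n] avoiding any single length-3 pattern are counted by C_n; here n = 15. So A = C_15 = 9694845.
The number of triangulations of an 8-gon is the Catalan number C_6 (index = sides − 2). So B = C_6 = 132.
A + B = 9694845 + 132 = 9694977.

9694977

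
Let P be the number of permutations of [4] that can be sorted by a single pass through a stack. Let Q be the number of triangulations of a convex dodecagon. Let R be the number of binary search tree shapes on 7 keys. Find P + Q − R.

Stack-sortable permutations are exactly the 231-avoiding ones, counted by C_n; here n = 4. So P = C_4 = 14.
The number of triangulations of a 12-gon is the Catalan number C_10 (index = sides − 2). So Q = C_10 = 16796.
There are C_n binary search tree shapes on n keys; with n = 7 that is C_7. So R = C_7 = 429.
P + Q − R = 14 + 16796 − 429 = 16381.

16381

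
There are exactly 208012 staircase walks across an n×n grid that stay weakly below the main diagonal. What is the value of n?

Such diagonal-avoiding paths in an n×n grid are counted by C_n; 208012 = C_12.

12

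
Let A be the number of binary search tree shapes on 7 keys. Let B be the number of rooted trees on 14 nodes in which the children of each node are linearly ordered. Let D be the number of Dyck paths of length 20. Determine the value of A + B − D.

Binary trees (left/right distinguished) on n nodes are counted by C_n; here n = 7. So A = C_7 = 429.
Rooted ordered (plane) trees on m nodes have m−1 edges and are counted by C_{m−1}; m = 14 gives C_13. So B = C_13 = 742900.
A Dyck path with 10 up-steps and 10 down-steps has semilength 10, so there are C_10 of them. So D = C_10 = 16796.
A + B − D = 429 + 742900 − 16796 = 726533.

726533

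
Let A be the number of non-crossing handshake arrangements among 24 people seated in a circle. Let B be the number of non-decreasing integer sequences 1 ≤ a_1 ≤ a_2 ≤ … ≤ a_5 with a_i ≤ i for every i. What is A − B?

With 24 = 2·12 people, non-crossing handshake pairings are non-crossing perfect matchings on a circle, counted by C_12. So A = C_12 = 208012.
Such sub-staircase sequences of length n are counted by C_n; here n = 5. So B = C_5 = 42.
A − B = 208012 − 42 = 207970.

207970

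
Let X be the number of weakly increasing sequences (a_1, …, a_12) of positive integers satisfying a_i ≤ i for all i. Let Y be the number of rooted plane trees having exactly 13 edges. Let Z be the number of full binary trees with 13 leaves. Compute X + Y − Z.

742900

Such sub-staircase sequences of length n are counted by C_n; here n = 12. So X = C_12 = 208012.
A rooted plane tree with 13 edges has 14 nodes, and the count is C_13. So Y = C_13 = 742900.
A full binary tree with L leaves has L−1 internal nodes and is counted by C_{L−1}; L = 13 gives C_12. So Z = C_12 = 208012.
X + Y − Z = 208012 + 742900 − 208012 = 742900.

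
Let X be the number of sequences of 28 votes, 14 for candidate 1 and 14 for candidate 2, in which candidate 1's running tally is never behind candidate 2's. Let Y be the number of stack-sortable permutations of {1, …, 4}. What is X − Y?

Ballot sequences with n votes each where one side never trails are Dyck words, counted by C_n; here n = 14. So X = C_14 = 2674440.
Stack-sortable permutations are exactly the 231-avoiding ones, counted by C_n; here n = 4. So Y = C_4 = 14.
X − Y = 2674440 − 14 = 2674426.

2674426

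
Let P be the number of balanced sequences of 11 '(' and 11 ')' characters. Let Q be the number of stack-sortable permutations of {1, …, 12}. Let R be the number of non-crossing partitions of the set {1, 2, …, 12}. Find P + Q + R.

474810

A balanced arrangement of 11 bracket pairs is a Dyck word of semilength 11, so the count is C_11. So P = C_11 = 58786.
By Knuth's characterisation, the stack-sortable permutations of length 12 are the 231-avoiders, numbering C_12. So Q = C_12 = 208012.
Non-crossing partitions of an n-element set are counted by C_n; here n = 12. So R = C_12 = 208012.
P + Q + R = 58786 + 208012 + 208012 = 474810.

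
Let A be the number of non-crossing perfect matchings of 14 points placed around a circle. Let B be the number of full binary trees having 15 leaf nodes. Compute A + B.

2674869

Non-crossing perfect matchings of 2n points on a circle are counted by C_n; with 14 points, n = 7. So A = C_7 = 429.
Full binary trees with 15 leaves have 15−1 = 14 internal nodes, so there are C_14 of them. So B = C_14 = 2674440.
A + B = 429 + 2674440 = 2674869.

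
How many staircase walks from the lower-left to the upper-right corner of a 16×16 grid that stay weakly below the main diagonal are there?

Monotone paths in an n×n grid that stay weakly below the diagonal are counted by C_n; here n = 16.
C_16 = C_15 · 2(2·15+1)/(15+2) = 9694845 · 62/17 = 35357670.

35357670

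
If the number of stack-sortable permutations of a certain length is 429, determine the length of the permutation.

7

Stack-sortable permutations of [n] are counted by C_n; 429 = C_7.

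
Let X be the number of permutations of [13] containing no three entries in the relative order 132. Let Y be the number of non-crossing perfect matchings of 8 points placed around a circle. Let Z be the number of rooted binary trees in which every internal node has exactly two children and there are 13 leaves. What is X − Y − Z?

For any fixed pattern of length 3, the pattern-avoiding permutations of [13] number C_13. So X = C_13 = 742900.
Pairing 8 circle points by 4 non-crossing chords gives C_4 matchings. So Y = C_4 = 14.
A full binary tree with L leaves has L−1 internal nodes and is counted by C_{L−1}; L = 13 gives C_12. So Z = C_12 = 208012.
X − Y − Z = 742900 − 14 − 208012 = 534874.

534874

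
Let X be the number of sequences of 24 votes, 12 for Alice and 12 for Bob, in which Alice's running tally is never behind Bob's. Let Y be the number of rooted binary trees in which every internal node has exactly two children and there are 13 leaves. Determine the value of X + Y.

416024

Ballot sequences with n votes each where one side never trails are Dyck words, counted by C_n; here n = 12. So X = C_12 = 208012.
A full binary tree with L leaves has L−1 internal nodes and is counted by C_{L−1}; L = 13 gives C_12. So Y = C_12 = 208012.
X + Y = 208012 + 208012 = 416024.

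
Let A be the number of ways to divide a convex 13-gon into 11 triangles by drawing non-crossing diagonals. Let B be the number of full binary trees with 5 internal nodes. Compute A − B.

Triangulations of a convex m-gon are counted by C_{m−2}; with m = 13 this is C_11. So A = C_11 = 58786.
The number of full binary trees on 5 internal nodes is the Catalan number C_5. So B = C_5 = 42.
A − B = 58786 − 42 = 58744.

58744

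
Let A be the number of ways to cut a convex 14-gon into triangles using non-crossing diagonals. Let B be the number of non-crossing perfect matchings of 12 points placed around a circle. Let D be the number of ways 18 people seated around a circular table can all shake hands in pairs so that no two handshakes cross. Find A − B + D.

The number of triangulations of a 14-gon is the Catalan number C_12 (index = sides − 2). So A = C_12 = 208012.
Pairing 12 circle points by 6 non-crossing chords gives C_6 matchings. So B = C_6 = 132.
Non-crossing handshake pairings of 2n people are counted by C_n; 18 people gives n = 9. So D = C_9 = 4862.
A − B + D = 208012 − 132 + 4862 = 212742.

212742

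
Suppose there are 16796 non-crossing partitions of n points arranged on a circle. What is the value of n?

Non-crossing partitions of [n] are counted by C_n; 16796 = C_10.

10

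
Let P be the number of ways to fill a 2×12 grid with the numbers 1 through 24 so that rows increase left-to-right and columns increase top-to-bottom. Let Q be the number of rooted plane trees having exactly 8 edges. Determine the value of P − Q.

206582

By the hook-length formula (or a Dyck-path bijection), SYT of shape 2×12 number C_12. So P = C_12 = 208012.
A rooted plane tree with 8 edges has 9 nodes, and the count is C_8. So Q = C_8 = 1430.
P − Q = 208012 − 1430 = 206582.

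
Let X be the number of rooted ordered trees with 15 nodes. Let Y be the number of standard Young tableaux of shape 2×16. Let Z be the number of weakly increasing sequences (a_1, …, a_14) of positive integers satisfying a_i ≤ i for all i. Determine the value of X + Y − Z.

35357670

Rooted ordered (plane) trees on m nodes have m−1 edges and are counted by C_{m−1}; m = 15 gives C_14. So X = C_14 = 2674440.
Standard Young tableaux of shape 2×n are counted by C_n; here n = 16. So Y = C_16 = 35357670.
Weakly increasing sequences with a_i ≤ i biject with Dyck paths of semilength 14, so there are C_14. So Z = C_14 = 2674440.
X + Y − Z = 2674440 + 35357670 − 2674440 = 35357670.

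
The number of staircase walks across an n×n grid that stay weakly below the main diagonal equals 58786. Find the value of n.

Such diagonal-avoiding paths in an n×n grid are counted by C_n; 58786 = C_11.

11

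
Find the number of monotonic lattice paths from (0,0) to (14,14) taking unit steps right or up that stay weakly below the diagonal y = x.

2674440

Monotone paths in an n×n grid that stay weakly below the diagonal are counted by C_n; here n = 14.
C_14 = 2674440.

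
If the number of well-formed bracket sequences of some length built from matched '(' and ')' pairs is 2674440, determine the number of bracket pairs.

14

Balanced strings of n bracket-pairs are counted by C_n. Since C_14 = 2674440, the index is 14.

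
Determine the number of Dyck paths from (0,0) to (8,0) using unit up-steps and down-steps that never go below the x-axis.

Dyck paths of semilength n (length 2n) are counted by C_n; here n = 4.
C_4 = C(8,4)/5 = 70/5 = 14.

14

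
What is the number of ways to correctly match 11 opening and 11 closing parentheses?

Balanced strings of n pairs of brackets are counted by C_n; here n = 11.
C_11 = C(22,11)/12 = 705432/12 = 58786.

58786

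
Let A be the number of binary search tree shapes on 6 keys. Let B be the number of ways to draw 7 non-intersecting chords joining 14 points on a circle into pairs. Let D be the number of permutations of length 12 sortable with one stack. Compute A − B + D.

Rooted binary trees with 6 nodes (each child slot possibly empty) number C_6. So A = C_6 = 132.
Pairing 14 circle points by 7 non-crossing chords gives C_7 matchings. So B = C_7 = 429.
By Knuth's characterisation, the stack-sortable permutations of length 12 are the 231-avoiders, numbering C_12. So D = C_12 = 208012.
A − B + D = 132 − 429 + 208012 = 207715.

207715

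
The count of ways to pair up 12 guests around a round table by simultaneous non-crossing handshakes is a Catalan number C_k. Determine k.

With 12 = 2·6 people, non-crossing handshake pairings are non-crossing perfect matchings on a circle, counted by C_6.

6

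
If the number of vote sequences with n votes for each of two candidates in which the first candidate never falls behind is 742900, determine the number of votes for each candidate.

13

Such ballot sequences with n votes each are counted by C_n. The Catalan number equal to 742900 is C_13.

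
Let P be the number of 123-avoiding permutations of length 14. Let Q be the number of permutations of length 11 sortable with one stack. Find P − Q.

For any fixed pattern of length 3, the pattern-avoiding permutations of [14] number C_14. So P = C_14 = 2674440.
Stack-sortable permutations are exactly the 231-avoiding ones, counted by C_n; here n = 11. So Q = C_11 = 58786.
P − Q = 2674440 − 58786 = 2615654.

2615654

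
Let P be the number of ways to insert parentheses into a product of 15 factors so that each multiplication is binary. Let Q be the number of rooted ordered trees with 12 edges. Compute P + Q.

Parenthesizations of m factors correspond to full binary trees with m leaves, counted by C_{m−1}; m = 15 gives C_14. So P = C_14 = 2674440.
A rooted plane tree with 12 edges has 13 nodes, and the count is C_12. So Q = C_12 = 208012.
P + Q = 2674440 + 208012 = 2882452.

2882452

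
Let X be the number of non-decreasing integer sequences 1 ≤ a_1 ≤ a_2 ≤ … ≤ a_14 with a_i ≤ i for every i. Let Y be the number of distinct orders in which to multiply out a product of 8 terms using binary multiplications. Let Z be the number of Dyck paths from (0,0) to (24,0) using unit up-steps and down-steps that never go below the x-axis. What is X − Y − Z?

Such sub-staircase sequences of length n are counted by C_n; here n = 14. So X = C_14 = 2674440.
Bracketing 8 factors into binary products is counted by C_{8−1} = C_7. So Y = C_7 = 429.
Paths of 12 up- and 12 down-steps that never dip below the axis are Dyck paths; their count is C_12. So Z = C_12 = 208012.
X − Y − Z = 2674440 − 429 − 208012 = 2465999.

2465999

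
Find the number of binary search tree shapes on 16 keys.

Rooted binary trees with 16 nodes (each child slot possibly empty) number C_16.
C_16 = 35357670.

35357670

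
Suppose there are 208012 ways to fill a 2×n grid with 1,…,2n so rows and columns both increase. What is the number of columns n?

12

Standard Young tableaux of shape 2×n are counted by C_n; 208012 = C_12.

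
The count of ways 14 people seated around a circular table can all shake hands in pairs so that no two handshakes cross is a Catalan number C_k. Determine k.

With 14 = 2·7 people, non-crossing handshake pairings are non-crossing perfect matchings on a circle, counted by C_7.

7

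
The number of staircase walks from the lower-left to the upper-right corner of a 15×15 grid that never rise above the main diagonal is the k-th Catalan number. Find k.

15

Monotone paths in an n×n grid that stay weakly below the diagonal are counted by C_n; here n = 15.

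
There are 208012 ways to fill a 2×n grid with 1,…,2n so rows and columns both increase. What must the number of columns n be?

12

Standard Young tableaux of shape 2×n are counted by C_n. The Catalan number equal to 208012 is C_12.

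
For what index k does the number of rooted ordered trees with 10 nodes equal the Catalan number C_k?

9

A rooted plane tree on 10 nodes has 9 edges, and such trees are counted by C_9.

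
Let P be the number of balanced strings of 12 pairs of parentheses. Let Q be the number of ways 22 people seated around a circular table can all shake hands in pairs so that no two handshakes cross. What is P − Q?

Balanced strings of n pairs of brackets are counted by C_n; here n = 12. So P = C_12 = 208012.
With 22 = 2·11 people, non-crossing handshake pairings are non-crossing perfect matchings on a circle, counted by C_11. So Q = C_11 = 58786.
P − Q = 208012 − 58786 = 149226.

149226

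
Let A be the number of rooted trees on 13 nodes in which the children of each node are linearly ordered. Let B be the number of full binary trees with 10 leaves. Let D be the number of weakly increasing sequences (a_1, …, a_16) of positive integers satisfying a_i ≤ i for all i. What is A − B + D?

35560820

Rooted ordered (plane) trees on m nodes have m−1 edges and are counted by C_{m−1}; m = 13 gives C_12. So A = C_12 = 208012.
A full binary tree with L leaves has L−1 internal nodes and is counted by C_{L−1}; L = 10 gives C_9. So B = C_9 = 4862.
Such sub-staircase sequences of length n are counted by C_n; here n = 16. So D = C_16 = 35357670.
A − B + D = 208012 − 4862 + 35357670 = 35560820.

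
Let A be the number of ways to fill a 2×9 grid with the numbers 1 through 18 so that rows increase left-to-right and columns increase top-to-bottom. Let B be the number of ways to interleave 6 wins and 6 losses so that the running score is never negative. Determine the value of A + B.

4994

Standard Young tableaux of shape 2×n are counted by C_n; here n = 9. So A = C_9 = 4862.
Ballot sequences with n votes each where one side never trails are Dyck words, counted by C_n; here n = 6. So B = C_6 = 132.
A + B = 4862 + 132 = 4994.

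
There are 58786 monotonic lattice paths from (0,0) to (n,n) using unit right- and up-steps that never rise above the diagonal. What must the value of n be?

11

Such diagonal-avoiding paths in an n×n grid are counted by C_n. Since C_11 = 58786, the index is 11.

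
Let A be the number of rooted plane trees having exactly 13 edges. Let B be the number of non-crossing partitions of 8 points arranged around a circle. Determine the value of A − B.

A rooted plane tree with 13 edges has 14 nodes, and the count is C_13. So A = C_13 = 742900.
Non-crossing partitions of an n-element set are counted by C_n; here n = 8. So B = C_8 = 1430.
A − B = 742900 − 1430 = 741470.

741470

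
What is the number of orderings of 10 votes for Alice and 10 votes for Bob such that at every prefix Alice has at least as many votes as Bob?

Ballot sequences with n votes each where one side never trails are Dyck words, counted by C_n; here n = 10.
C_10 = C(20,10)/11 = 184756/11 = 16796.

16796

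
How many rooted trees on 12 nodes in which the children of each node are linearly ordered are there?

Rooted ordered (plane) trees on m nodes have m−1 edges and are counted by C_{m−1}; m = 12 gives C_11.
C_11 = C_10 · 2(2·10+1)/(10+2) = 16796 · 42/12 = 58786.

58786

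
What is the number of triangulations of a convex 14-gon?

The number of triangulations of a 14-gon is the Catalan number C_12 (index = sides − 2).
C_12 = C(24,12)/13 = 2704156/13 = 208012.

208012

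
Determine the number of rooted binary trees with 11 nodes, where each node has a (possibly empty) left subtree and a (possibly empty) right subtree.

58786

Binary trees (left/right distinguished) on n nodes are counted by C_n; here n = 11.
C_11 = C(22,11)/12 = 705432/12 = 58786.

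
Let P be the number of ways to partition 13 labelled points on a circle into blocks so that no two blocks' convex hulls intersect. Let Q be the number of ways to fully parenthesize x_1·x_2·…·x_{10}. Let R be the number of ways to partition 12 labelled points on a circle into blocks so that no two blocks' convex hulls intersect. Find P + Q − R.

539750

The non-crossing partitions of [13] form a lattice of size C_13. So P = C_13 = 742900.
Parenthesizations of m factors correspond to full binary trees with m leaves, counted by C_{m−1}; m = 10 gives C_9. So Q = C_9 = 4862.
The non-crossing partitions of [12] form a lattice of size C_12. So R = C_12 = 208012.
P + Q − R = 742900 + 4862 − 208012 = 539750.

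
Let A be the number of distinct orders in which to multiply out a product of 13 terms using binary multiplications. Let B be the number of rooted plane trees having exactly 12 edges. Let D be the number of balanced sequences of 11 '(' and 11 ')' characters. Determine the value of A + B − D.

357238

Parenthesizations of m factors correspond to full binary trees with m leaves, counted by C_{m−1}; m = 13 gives C_12. So A = C_12 = 208012.
Rooted ordered trees with n edges are counted by C_n; here n = 12. So B = C_12 = 208012.
A balanced arrangement of 11 bracket pairs is a Dyck word of semilength 11, so the count is C_11. So D = C_11 = 58786.
A + B − D = 208012 + 208012 − 58786 = 357238.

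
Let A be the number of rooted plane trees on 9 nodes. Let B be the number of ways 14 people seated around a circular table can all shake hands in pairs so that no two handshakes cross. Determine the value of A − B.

Rooted ordered (plane) trees on m nodes have m−1 edges and are counted by C_{m−1}; m = 9 gives C_8. So A = C_8 = 1430.
Non-crossing handshake pairings of 2n people are counted by C_n; 14 people gives n = 7. So B = C_7 = 429.
A − B = 1430 − 429 = 1001.

1001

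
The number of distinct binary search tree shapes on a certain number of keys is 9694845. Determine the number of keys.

15

Binary search tree shapes on n keys are counted by C_n, and C_15 = 9694845.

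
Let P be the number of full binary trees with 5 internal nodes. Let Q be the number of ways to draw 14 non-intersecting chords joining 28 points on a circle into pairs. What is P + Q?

Full binary trees with n internal nodes are counted by C_n; here n = 5. So P = C_5 = 42.
Pairing 28 circle points by 14 non-crossing chords gives C_14 matchings. So Q = C_14 = 2674440.
P + Q = 42 + 2674440 = 2674482.

2674482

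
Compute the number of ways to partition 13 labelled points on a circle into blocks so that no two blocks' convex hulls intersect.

742900

Non-crossing partitions of an n-element set are counted by C_n; here n = 13.
C_13 = 742900.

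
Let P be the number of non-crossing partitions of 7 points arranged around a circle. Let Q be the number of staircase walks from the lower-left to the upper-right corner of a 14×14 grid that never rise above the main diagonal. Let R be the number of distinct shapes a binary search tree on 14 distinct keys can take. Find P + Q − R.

The non-crossing partitions of [7] form a lattice of size C_7. So P = C_7 = 429.
Monotone paths in an n×n grid that stay weakly below the diagonal are counted by C_n; here n = 14. So Q = C_14 = 2674440.
Binary trees (left/right distinguished) on n nodes are counted by C_n; here n = 14. So R = C_14 = 2674440.
P + Q − R = 429 + 2674440 − 2674440 = 429.

429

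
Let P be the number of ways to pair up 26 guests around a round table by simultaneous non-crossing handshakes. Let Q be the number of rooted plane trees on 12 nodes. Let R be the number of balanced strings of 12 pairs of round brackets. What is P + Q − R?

593674

With 26 = 2·13 people, non-crossing handshake pairings are non-crossing perfect matchings on a circle, counted by C_13. So P = C_13 = 742900.
Rooted ordered (plane) trees on m nodes have m−1 edges and are counted by C_{m−1}; m = 12 gives C_11. So Q = C_11 = 58786.
A balanced arrangement of 12 bracket pairs is a Dyck word of semilength 12, so the count is C_12. So R = C_12 = 208012.
P + Q − R = 742900 + 58786 − 208012 = 593674.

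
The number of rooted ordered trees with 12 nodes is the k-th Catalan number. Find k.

A rooted plane tree on 12 nodes has 11 edges, and such trees are counted by C_11.

11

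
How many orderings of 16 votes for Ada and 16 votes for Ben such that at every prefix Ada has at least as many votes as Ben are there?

35357670

Reading a vote for the leader as '(' and for the other as ')' turns such a sequence into a balanced string of 16 pairs, so the count is C_16.
C_16 = C(32,16)/17 = 601080390/17 = 35357670.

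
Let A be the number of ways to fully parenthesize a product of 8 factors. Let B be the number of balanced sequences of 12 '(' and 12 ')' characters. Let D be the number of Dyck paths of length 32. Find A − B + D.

35150087

Parenthesizations of m factors correspond to full binary trees with m leaves, counted by C_{m−1}; m = 8 gives C_7. So A = C_7 = 429.
With 12 pairs the number of balanced bracket strings is the Catalan number C_12. So B = C_12 = 208012.
Dyck paths of semilength n (length 2n) are counted by C_n; here n = 16. So D = C_16 = 35357670.
A − B + D = 429 − 208012 + 35357670 = 35150087.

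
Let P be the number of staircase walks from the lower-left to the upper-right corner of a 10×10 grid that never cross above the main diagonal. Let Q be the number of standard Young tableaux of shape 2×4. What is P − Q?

16782

Monotone paths in an n×n grid that stay weakly below the diagonal are counted by C_n; here n = 10. So P = C_10 = 16796.
By the hook-length formula (or a Dyck-path bijection), SYT of shape 2×4 number C_4. So Q = C_4 = 14.
P − Q = 16796 − 14 = 16782.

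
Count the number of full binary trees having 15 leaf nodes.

2674440

A full binary tree with L leaves has L−1 internal nodes and is counted by C_{L−1}; L = 15 gives C_14.
C_14 = 2674440.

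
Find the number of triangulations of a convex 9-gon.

429

Triangulations of a convex m-gon are counted by C_{m−2}; with m = 9 this is C_7.
C_7 = C(14,7)/8 = 3432/8 = 429.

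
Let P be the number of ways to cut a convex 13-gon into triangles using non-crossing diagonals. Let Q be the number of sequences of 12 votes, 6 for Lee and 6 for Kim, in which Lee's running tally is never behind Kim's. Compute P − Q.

58654

Triangulations of a convex m-gon are counted by C_{m−2}; with m = 13 this is C_11. So P = C_11 = 58786.
Reading a vote for the leader as '(' and for the other as ')' turns such a sequence into a balanced string of 6 pairs, so the count is C_6. So Q = C_6 = 132.
P − Q = 58786 − 132 = 58654.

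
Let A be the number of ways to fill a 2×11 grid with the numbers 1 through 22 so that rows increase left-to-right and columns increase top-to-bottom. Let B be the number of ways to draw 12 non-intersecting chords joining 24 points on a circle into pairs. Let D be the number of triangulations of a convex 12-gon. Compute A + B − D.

250002

By the hook-length formula (or a Dyck-path bijection), SYT of shape 2×11 number C_11. So A = C_11 = 58786.
Non-crossing perfect matchings of 2n points on a circle are counted by C_n; with 24 points, n = 12. So B = C_12 = 208012.
A convex 12-gon is triangulated into 10 triangles, and the number of such triangulations is the Catalan number C_{12−2} = C_10. So D = C_10 = 16796.
A + B − D = 58786 + 208012 − 16796 = 250002.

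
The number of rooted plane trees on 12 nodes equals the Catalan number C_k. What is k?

11

A rooted plane tree on 12 nodes has 11 edges, and such trees are counted by C_11.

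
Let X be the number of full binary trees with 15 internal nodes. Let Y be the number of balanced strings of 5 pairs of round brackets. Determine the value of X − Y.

The number of full binary trees on 15 internal nodes is the Catalan number C_15. So X = C_15 = 9694845.
With 5 pairs the number of balanced bracket strings is the Catalan number C_5. So Y = C_5 = 42.
X − Y = 9694845 − 42 = 9694803.

9694803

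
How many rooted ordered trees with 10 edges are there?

16796

A rooted plane tree with 10 edges has 11 nodes, and the count is C_10.
C_10 = C(20,10)/11 = 184756/11 = 16796.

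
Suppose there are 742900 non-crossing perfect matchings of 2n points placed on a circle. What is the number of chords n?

Non-crossing pairings of 2n points on a circle are counted by C_n. The Catalan number equal to 742900 is C_13.

13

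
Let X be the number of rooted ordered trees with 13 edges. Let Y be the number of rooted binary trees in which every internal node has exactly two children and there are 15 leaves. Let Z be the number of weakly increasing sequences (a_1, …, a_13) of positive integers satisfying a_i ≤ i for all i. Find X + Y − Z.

2674440

Rooted ordered trees with n edges are counted by C_n; here n = 13. So X = C_13 = 742900.
Full binary trees with 15 leaves have 15−1 = 14 internal nodes, so there are C_14 of them. So Y = C_14 = 2674440.
Such sub-staircase sequences of length n are counted by C_n; here n = 13. So Z = C_13 = 742900.
X + Y − Z = 742900 + 2674440 − 742900 = 2674440.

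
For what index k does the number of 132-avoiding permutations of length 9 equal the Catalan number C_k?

Permutations of [n] avoiding any single length-3 pattern are counted by C_n; here n = 9.

9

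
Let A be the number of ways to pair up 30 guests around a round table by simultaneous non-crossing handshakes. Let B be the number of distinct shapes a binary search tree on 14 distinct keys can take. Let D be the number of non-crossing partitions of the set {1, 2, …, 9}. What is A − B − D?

Non-crossing handshake pairings of 2n people are counted by C_n; 30 people gives n = 15. So A = C_15 = 9694845.
There are C_n binary search tree shapes on n keys; with n = 14 that is C_14. So B = C_14 = 2674440.
The non-crossing partitions of [9] form a lattice of size C_9. So D = C_9 = 4862.
A − B − D = 9694845 − 2674440 − 4862 = 7015543.

7015543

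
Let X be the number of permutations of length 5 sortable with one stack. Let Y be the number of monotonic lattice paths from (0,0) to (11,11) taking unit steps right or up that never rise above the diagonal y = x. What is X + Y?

58828

Stack-sortable permutations are exactly the 231-avoiding ones, counted by C_n; here n = 5. So X = C_5 = 42.
Sub-diagonal monotone paths from (0,0) to (11,11) biject with Dyck paths of semilength 11, giving C_11. So Y = C_11 = 58786.
X + Y = 42 + 58786 = 58828.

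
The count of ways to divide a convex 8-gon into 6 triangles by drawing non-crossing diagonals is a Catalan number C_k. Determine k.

The number of triangulations of an 8-gon is the Catalan number C_6 (index = sides − 2).

6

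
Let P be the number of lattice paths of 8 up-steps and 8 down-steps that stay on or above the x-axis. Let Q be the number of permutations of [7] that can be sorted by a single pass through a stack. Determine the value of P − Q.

1001

Dyck paths of semilength n (length 2n) are counted by C_n; here n = 8. So P = C_8 = 1430.
By Knuth's characterisation, the stack-sortable permutations of length 7 are the 231-avoiders, numbering C_7. So Q = C_7 = 429.
P − Q = 1430 − 429 = 1001.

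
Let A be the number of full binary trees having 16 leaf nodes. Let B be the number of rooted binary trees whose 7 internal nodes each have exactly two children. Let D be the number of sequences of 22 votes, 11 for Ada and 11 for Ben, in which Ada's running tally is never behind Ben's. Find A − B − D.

A full binary tree with L leaves has L−1 internal nodes and is counted by C_{L−1}; L = 16 gives C_15. So A = C_15 = 9694845.
Full binary trees with n internal nodes are counted by C_n; here n = 7. So B = C_7 = 429.
Reading a vote for the leader as '(' and for the other as ')' turns such a sequence into a balanced string of 11 pairs, so the count is C_11. So D = C_11 = 58786.
A − B − D = 9694845 − 429 − 58786 = 9635630.

9635630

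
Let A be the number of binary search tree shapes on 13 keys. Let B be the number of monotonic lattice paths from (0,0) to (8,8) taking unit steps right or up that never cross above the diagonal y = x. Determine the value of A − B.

741470

There are C_n binary search tree shapes on n keys; with n = 13 that is C_13. So A = C_13 = 742900.
Monotone paths in an n×n grid that stay weakly below the diagonal are counted by C_n; here n = 8. So B = C_8 = 1430.
A − B = 742900 − 1430 = 741470.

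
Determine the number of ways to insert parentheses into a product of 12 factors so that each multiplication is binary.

58786

Bracketing 12 factors into binary products is counted by C_{12−1} = C_11.
C_11 = C(22,11)/12 = 705432/12 = 58786.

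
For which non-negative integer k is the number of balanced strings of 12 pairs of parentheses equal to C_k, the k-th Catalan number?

A balanced arrangement of 12 bracket pairs is a Dyck word of semilength 12, so the count is C_12.

12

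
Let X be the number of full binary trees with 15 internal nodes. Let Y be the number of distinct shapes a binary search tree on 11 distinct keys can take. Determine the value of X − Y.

9636059

The number of full binary trees on 15 internal nodes is the Catalan number C_15. So X = C_15 = 9694845.
Binary trees (left/right distinguished) on n nodes are counted by C_n; here n = 11. So Y = C_11 = 58786.
X − Y = 9694845 − 58786 = 9636059.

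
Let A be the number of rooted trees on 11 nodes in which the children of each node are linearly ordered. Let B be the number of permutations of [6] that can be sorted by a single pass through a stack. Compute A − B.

16664

Rooted ordered (plane) trees on m nodes have m−1 edges and are counted by C_{m−1}; m = 11 gives C_10. So A = C_10 = 16796.
By Knuth's characterisation, the stack-sortable permutations of length 6 are the 231-avoiders, numbering C_6. So B = C_6 = 132.
A − B = 16796 − 132 = 16664.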